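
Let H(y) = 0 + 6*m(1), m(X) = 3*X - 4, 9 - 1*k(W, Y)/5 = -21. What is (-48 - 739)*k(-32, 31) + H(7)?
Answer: -118056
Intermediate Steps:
k(W, Y) = 150 (k(W, Y) = 45 - 5*(-21) = 45 + 105 = 150)
m(X) = -4 + 3*X
H(y) = -6 (H(y) = 0 + 6*(-4 + 3*1) = 0 + 6*(-4 + 3) = 0 + 6*(-1) = 0 - 6 = -6)
(-48 - 739)*k(-32, 31) + H(7) = (-48 - 739)*150 - 6 = -787*150 - 6 = -118050 - 6 = -118056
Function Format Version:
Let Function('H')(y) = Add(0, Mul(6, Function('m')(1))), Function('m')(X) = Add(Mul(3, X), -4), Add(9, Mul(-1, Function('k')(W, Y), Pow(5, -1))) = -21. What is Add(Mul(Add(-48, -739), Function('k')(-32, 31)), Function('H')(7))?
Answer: -118056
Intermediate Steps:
Function('k')(W, Y) = 150 (Function('k')(W, Y) = Add(45, Mul(-5, -21)) = Add(45, 105) = 150)
Function('m')(X) = Add(-4, Mul(3, X))
Function('H')(y) = -6 (Function('H')(y) = Add(0, Mul(6, Add(-4, Mul(3, 1)))) = Add(0, Mul(6, Add(-4, 3))) = Add(0, Mul(6, -1)) = Add(0, -6) = -6)
Add(Mul(Add(-48, -739), Function('k')(-32, 31)), Function('H')(7)) = Add(Mul(Add(-48, -739), 150), -6) = Add(Mul(-787, 150), -6) = Add(-118050, -6) = -118056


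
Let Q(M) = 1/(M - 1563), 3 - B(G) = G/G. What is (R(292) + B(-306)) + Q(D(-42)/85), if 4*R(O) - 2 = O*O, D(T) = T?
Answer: 5666329219/265794 ≈ 21319.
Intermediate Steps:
R(O) = ½ + O²/4 (R(O) = ½ + (O*O)/4 = ½ + O²/4)
B(G) = 2 (B(G) = 3 - G/G = 3 - 1*1 = 3 - 1 = 2)
Q(M) = 1/(-1563 + M)
(R(292) + B(-306)) + Q(D(-42)/85) = ((½ + (¼)*292²) + 2) + 1/(-1563 - 42/85) = ((½ + (¼)*85264) + 2) + 1/(-1563 - 42*1/85) = ((½ + 21316) + 2) + 1/(-1563 - 42/85) = (42633/2 + 2) + 1/(-132897/85) = 42637/2 - 85/132897 = 5666329219/265794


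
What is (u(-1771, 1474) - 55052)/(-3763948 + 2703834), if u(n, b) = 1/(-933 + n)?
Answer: 148860609/2866548256 ≈ 0.051930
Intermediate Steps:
(u(-1771, 1474) - 55052)/(-3763948 + 2703834) = (1/(-933 - 1771) - 55052)/(-3763948 + 2703834) = (1/(-2704) - 55052)/(-1060114) = (-1/2704 - 55052)*(-1/1060114) = -148860609/2704*(-1/1060114) = 148860609/2866548256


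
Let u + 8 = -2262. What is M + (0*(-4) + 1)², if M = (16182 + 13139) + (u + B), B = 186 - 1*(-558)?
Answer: 27796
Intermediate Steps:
B = 744 (B = 186 + 558 = 744)
u = -2270 (u = -8 - 2262 = -2270)
M = 27795 (M = (16182 + 13139) + (-2270 + 744) = 29321 - 1526 = 27795)
M + (0*(-4) + 1)² = 27795 + (0*(-4) + 1)² = 27795 + (0 + 1)² = 27795 + 1² = 27795 + 1 = 27796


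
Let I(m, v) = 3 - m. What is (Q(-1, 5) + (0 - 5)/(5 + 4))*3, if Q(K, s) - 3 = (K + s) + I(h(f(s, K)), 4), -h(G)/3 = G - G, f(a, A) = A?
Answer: 85/3 ≈ 28.333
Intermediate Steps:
h(G) = 0 (h(G) = -3*(G - G) = -3*0 = 0)
Q(K, s) = 6 + K + s (Q(K, s) = 3 + ((K + s) + (3 - 1*0)) = 3 + ((K + s) + (3 + 0)) = 3 + ((K + s) + 3) = 3 + (3 + K + s) = 6 + K + s)
(Q(-1, 5) + (0 - 5)/(5 + 4))*3 = ((6 - 1 + 5) + (0 - 5)/(5 + 4))*3 = (10 - 5/9)*3 = (85/9)*3 = 85/3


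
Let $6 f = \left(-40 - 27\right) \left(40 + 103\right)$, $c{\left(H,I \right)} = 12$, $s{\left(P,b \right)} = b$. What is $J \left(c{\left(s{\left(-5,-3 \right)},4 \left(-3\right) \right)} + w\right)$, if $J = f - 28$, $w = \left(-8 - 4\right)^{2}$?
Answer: $-253474$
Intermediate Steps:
$f = - \frac{9581}{6}$ ($f = \frac{\left(-40 - 27\right) \left(40 + 103\right)}{6} = \frac{\left(-67\right) 143}{6} = \frac{1}{6} \left(-9581\right) = - \frac{9581}{6} \approx -1596.8$)
$w = 144$ ($w = \left(-12\right)^{2} = 144$)
$J = - \frac{9749}{6}$ ($J = - \frac{9581}{6} - 28 = - \frac{9749}{6} \approx -1624.8$)
$J \left(c{\left(s{\left(-5,-3 \right)},4 \left(-3\right) \right)} + w\right) = - \frac{9749 \left(12 + 144\right)}{6} = \left(- \frac{9749}{6}\right) 156 = -253474$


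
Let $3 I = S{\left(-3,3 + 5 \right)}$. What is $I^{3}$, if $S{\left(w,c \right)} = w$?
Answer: $-1$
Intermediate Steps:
$I = -1$ ($I = \frac{1}{3} \left(-3\right) = -1$)
$I^{3} = \left(-1\right)^{3} = -1$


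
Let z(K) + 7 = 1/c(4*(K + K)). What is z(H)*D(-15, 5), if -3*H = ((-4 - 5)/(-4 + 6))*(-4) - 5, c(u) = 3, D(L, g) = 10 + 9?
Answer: -380/3 ≈ -126.67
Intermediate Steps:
D(L, g) = 19
H = -13/3 (H = -(((-4 - 5)/(-4 + 6))*(-4) - 5)/3 = -(-9/2*(-4) - 5)/3 = -(18 - 5)/3 = -⅓*13 = -13/3 ≈ -4.3333)
z(K) = -20/3 (z(K) = -7 + 1/3 = -7 + ⅓ = -20/3)
z(H)*D(-15, 5) = -20/3*19 = -380/3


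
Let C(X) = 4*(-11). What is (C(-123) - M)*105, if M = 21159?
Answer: -2226315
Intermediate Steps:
C(X) = -44
(C(-123) - M)*105 = (-44 - 1*21159)*105 = (-44 - 21159)*105 = -21203*105 = -2226315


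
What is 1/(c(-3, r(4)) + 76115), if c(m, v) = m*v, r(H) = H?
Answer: 1/76103 ≈ 1.3140e-5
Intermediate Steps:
1/(c(-3, r(4)) + 76115) = 1/(-3*4 + 76115) = 1/(-12 + 76115) = 1/76103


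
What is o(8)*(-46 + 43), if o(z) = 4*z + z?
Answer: -120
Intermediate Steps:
o(z) = 5*z
o(8)*(-46 + 43) = (5*8)*(-46 + 43) = 40*(-3) = -120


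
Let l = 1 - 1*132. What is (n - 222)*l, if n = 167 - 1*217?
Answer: 35632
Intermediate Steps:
l = -131 (l = 1 - 132 = -131)
n = -50 (n = 167 - 217 = -50)
(n - 222)*l = (-50 - 222)*(-131) = -272*(-131) = 35632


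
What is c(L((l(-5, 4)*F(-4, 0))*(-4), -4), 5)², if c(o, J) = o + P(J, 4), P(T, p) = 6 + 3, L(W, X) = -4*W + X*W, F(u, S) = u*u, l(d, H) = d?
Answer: 6507601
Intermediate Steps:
F(u, S) = u²
L(W, X) = -4*W + W*X
P(T, p) = 9
c(o, J) = 9 + o (c(o, J) = o + 9 = 9 + o)
c(L((l(-5, 4)*F(-4, 0))*(-4), -4), 5)² = (9 + (-5*(-4)²*(-4))*(-4 - 4))² = (9 + (-5*16*(-4))*(-8))² = (9 - 80*(-4)*(-8))² = (9 + 320*(-8))² = (9 - 2560)² = (-2551)² = 6507601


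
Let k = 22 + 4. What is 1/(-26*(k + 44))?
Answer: -1/1820 ≈ -0.00054945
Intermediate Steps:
k = 26
1/(-26*(k + 44)) = 1/(-26*(26 + 44)) = 1/(-26*70) = 1/(-1820) = -1/1820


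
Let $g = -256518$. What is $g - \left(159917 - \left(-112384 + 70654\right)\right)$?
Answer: $-458165$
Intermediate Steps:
$g - \left(159917 - \left(-112384 + 70654\right)\right) = -256518 - \left(159917 - \left(-112384 + 70654\right)\right) = -256518 - \left(159917 - -41730\right) = -256518 - \left(159917 + 41730\right) = -256518 - 201647 = -458165$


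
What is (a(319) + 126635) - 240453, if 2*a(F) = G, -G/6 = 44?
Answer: -113950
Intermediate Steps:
G = -264 (G = -6*44 = -264)
a(F) = -132 (a(F) = (½)*(-264) = -132)
(a(319) + 126635) - 240453 = (-132 + 126635) - 240453 = 126503 - 240453 = -113950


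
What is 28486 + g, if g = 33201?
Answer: 61687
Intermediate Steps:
28486 + g = 28486 + 33201 = 61687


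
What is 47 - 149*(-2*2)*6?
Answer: 3623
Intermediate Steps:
47 - 149*(-2*2)*6 = 47 - (-596)*6 = 47 - 149*(-24) = 47 + 3576 = 3623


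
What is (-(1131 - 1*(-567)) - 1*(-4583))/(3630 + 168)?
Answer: 2885/3798 ≈ 0.75961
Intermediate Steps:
(-(1131 - 1*(-567)) - 1*(-4583))/(3630 + 168) = (-(1131 + 567) + 4583)/3798 = (-1*1698 + 4583)*(1/3798) = (-1698 + 4583)*(1/3798) = 2885*(1/3798) = 2885/3798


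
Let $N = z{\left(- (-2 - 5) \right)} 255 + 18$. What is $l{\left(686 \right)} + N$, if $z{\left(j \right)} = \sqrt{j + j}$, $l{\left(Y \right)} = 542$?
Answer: $560 + 255 \sqrt{14} \approx 1514.1$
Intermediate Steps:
$z{\left(j \right)} = \sqrt{2} \sqrt{j}$ ($z{\left(j \right)} = \sqrt{2 j} = \sqrt{2} \sqrt{j}$)
$N = 18 + 255 \sqrt{14}$ ($N = \sqrt{2} \sqrt{- (-2 - 5)} 255 + 18 = \sqrt{2} \sqrt{\left(-1\right) \left(-7\right)} 255 + 18 = \sqrt{2} \sqrt{7} \cdot 255 + 18 = \sqrt{14} \cdot 255 + 18 = 255 \sqrt{14} + 18 = 18 + 255 \sqrt{14} \approx 972.12$)
$l{\left(686 \right)} + N = 542 + \left(18 + 255 \sqrt{14}\right) = 560 + 255 \sqrt{14}$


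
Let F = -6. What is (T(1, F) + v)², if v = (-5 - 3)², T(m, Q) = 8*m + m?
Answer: 5329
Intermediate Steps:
T(m, Q) = 9*m
v = 64 (v = (-8)² = 64)
(T(1, F) + v)² = (9*1 + 64)² = (9 + 64)² = 73² = 5329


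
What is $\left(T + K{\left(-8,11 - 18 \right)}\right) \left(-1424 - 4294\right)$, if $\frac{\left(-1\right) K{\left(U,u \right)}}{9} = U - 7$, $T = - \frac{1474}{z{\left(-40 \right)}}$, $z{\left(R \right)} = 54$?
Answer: $- \frac{5542648}{9} \approx -6.1585 \cdot 10^{5}$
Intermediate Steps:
$T = - \frac{737}{27}$ ($T = - \frac{1474}{54} = \left(-1474\right) \frac{1}{54} = - \frac{737}{27} \approx -27.296$)
$K{\left(U,u \right)} = 63 - 9 U$ ($K{\left(U,u \right)} = - 9 \left(U - 7\right) = - 9 \left(-7 + U\right) = 63 - 9 U$)
$\left(T + K{\left(-8,11 - 18 \right)}\right) \left(-1424 - 4294\right) = \left(- \frac{737}{27} + \left(63 - -72\right)\right) \left(-1424 - 4294\right) = \left(- \frac{737}{27} + \left(63 + 72\right)\right) \left(-5718\right) = \left(- \frac{737}{27} + 135\right) \left(-5718\right) = \frac{2908}{27} \left(-5718\right) = - \frac{5542648}{9}$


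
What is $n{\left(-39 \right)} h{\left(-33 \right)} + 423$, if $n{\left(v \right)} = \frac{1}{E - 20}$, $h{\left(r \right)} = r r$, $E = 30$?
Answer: $\frac{5319}{10} \approx 531.9$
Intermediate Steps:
$h{\left(r \right)} = r^{2}$
$n{\left(v \right)} = \frac{1}{10}$ ($n{\left(v \right)} = \frac{1}{30 - 20} = \frac{1}{10}$)
$n{\left(-39 \right)} h{\left(-33 \right)} + 423 = \frac{\left(-33\right)^{2}}{10} + 423 = \frac{1}{10} \cdot 1089 + 423 = \frac{1089}{10} + 423 = \frac{5319}{10}$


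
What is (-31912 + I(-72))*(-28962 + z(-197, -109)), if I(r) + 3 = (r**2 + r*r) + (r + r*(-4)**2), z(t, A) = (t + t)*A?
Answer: -318429664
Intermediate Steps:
z(t, A) = 2*A*t (z(t, A) = (2*t)*A = 2*A*t)
I(r) = -3 + 2*r**2 + 17*r (I(r) = -3 + ((r**2 + r*r) + (r + r*(-4)**2)) = -3 + ((r**2 + r**2) + (r + r*16)) = -3 + (2*r**2 + (r + 16*r)) = -3 + (2*r**2 + 17*r) = -3 + 2*r**2 + 17*r)
(-31912 + I(-72))*(-28962 + z(-197, -109)) = (-31912 + (-3 + 2*(-72)**2 + 17*(-72)))*(-28962 + 2*(-109)*(-197)) = (-31912 + (-3 + 2*5184 - 1224))*(-28962 + 42946) = (-31912 + (-3 + 10368 - 1224))*13984 = (-31912 + 9141)*13984 = -22771*13984 = -318429664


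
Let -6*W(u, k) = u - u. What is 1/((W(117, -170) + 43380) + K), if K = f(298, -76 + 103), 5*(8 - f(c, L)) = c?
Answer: 5/216642 ≈ 2.3080e-5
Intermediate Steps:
W(u, k) = 0 (W(u, k) = -(u - u)/6 = -⅙*0 = 0)
f(c, L) = 8 - c/5
K = -258/5 (K = 8 - ⅕*298 = 8 - 298/5 = -258/5 ≈ -51.600)
1/((W(117, -170) + 43380) + K) = 1/((0 + 43380) - 258/5) = 1/(43380 - 258/5) = 1/(216642/5) = 5/216642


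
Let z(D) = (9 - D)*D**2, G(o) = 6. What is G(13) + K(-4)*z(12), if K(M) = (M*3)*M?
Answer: -20730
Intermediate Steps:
z(D) = D**2*(9 - D)
K(M) = 3*M**2 (K(M) = (3*M)*M = 3*M**2)
G(13) + K(-4)*z(12) = 6 + (3*(-4)**2)*(12**2*(9 - 1*12)) = 6 + (3*16)*(144*(9 - 12)) = 6 + 48*(144*(-3)) = 6 + 48*(-432) = 6 - 20736 = -20730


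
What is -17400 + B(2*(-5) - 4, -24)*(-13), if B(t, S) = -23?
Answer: -17101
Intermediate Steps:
-17400 + B(2*(-5) - 4, -24)*(-13) = -17400 - 23*(-13) = -17400 + 299 = -17101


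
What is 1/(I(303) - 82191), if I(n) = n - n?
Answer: -1/82191 ≈ -1.2167e-5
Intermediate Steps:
I(n) = 0
1/(I(303) - 82191) = 1/(0 - 82191) = 1/(-82191) = -1/82191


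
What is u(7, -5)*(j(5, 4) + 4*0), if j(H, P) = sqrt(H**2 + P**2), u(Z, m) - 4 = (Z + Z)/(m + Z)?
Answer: 11*sqrt(41) ≈ 70.434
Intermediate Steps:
u(Z, m) = 4 + 2*Z/(Z + m) (u(Z, m) = 4 + (Z + Z)/(m + Z) = 4 + (2*Z)/(Z + m) = 4 + 2*Z/(Z + m))
u(7, -5)*(j(5, 4) + 4*0) = (2*(2*(-5) + 3*7)/(7 - 5))*(sqrt(5**2 + 4**2) + 4*0) = (2*(-10 + 21)/2)*(sqrt(25 + 16) + 0) = (2*(1/2)*11)*(sqrt(41) + 0) = 11*sqrt(41)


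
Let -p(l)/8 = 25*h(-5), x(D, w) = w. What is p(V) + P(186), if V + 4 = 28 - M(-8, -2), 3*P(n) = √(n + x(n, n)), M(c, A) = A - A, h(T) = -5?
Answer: 1000 + 2*√93/3 ≈ 1006.4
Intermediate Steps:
M(c, A) = 0
P(n) = √2*√n/3 (P(n) = √(n + n)/3 = √(2*n)/3 = (√2*√n)/3 = √2*√n/3)
V = 24 (V = -4 + (28 - 1*0) = -4 + (28 + 0) = -4 + 28 = 24)
p(l) = 1000 (p(l) = -200*(-5) = -8*(-125) = 1000)
p(V) + P(186) = 1000 + √2*√186/3 = 1000 + 2*√93/3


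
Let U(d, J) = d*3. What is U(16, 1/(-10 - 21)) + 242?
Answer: 290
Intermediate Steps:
U(d, J) = 3*d
U(16, 1/(-10 - 21)) + 242 = 3*16 + 242 = 48 + 242 = 290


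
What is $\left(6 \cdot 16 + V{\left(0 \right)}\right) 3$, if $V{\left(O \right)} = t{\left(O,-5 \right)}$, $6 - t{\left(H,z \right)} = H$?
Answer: $306$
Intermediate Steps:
$t{\left(H,z \right)} = 6 - H$
$V{\left(O \right)} = 6 - O$
$\left(6 \cdot 16 + V{\left(0 \right)}\right) 3 = \left(6 \cdot 16 + \left(6 - 0\right)\right) 3 = \left(96 + \left(6 + 0\right)\right) 3 = \left(96 + 6\right) 3 = 102 \cdot 3 = 306$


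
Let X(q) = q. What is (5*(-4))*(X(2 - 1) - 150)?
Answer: 2980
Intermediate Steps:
(5*(-4))*(X(2 - 1) - 150) = (5*(-4))*((2 - 1) - 150) = -20*(1 - 150) = -20*(-149) = 2980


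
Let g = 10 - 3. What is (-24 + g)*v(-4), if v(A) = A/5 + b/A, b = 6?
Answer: 391/10 ≈ 39.100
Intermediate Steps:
v(A) = 6/A + A/5 (v(A) = A/5 + 6/A = 6/A + A/5)
g = 7
(-24 + g)*v(-4) = (-24 + 7)*(6/(-4) + (⅕)*(-4)) = -17*(6*(-¼) - ⅘) = -17*(-3/2 - ⅘) = -17*(-23/10) = 391/10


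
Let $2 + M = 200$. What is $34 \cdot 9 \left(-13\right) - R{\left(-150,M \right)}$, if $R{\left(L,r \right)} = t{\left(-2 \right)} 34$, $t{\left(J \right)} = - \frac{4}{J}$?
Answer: $-4046$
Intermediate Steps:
$M = 198$ ($M = -2 + 200 = 198$)
$R{\left(L,r \right)} = 68$ ($R{\left(L,r \right)} = - \frac{4}{-2} \cdot 34 = \left(-4\right) \left(- \frac{1}{2}\right) 34 = 2 \cdot 34 = 68$)
$34 \cdot 9 \left(-13\right) - R{\left(-150,M \right)} = 34 \cdot 9 \left(-13\right) - 68 = 306 \left(-13\right) - 68 = -3978 - 68 = -4046$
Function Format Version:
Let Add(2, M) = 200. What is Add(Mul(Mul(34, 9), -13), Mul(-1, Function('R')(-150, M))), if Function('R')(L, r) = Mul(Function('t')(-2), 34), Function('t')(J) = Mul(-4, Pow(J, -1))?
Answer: -4046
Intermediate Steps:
M = 198 (M = Add(-2, 200) = 198)
Function('R')(L, r) = 68 (Function('R')(L, r) = Mul(Mul(-4, Pow(-2, -1)), 34) = Mul(Mul(-4, Rational(-1, 2)), 34) = Mul(2, 34) = 68)
Add(Mul(Mul(34, 9), -13), Mul(-1, Function('R')(-150, M))) = Add(Mul(Mul(34, 9), -13), Mul(-1, 68)) = Add(Mul(306, -13), -68) = Add(-3978, -68) = -4046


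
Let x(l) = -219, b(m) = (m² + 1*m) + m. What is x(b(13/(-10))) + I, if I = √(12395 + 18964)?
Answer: -219 + √31359 ≈ -41.915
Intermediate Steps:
b(m) = m² + 2*m (b(m) = (m² + m) + m = (m + m²) + m = m² + 2*m)
I = √31359 ≈ 177.08
x(b(13/(-10))) + I = -219 + √31359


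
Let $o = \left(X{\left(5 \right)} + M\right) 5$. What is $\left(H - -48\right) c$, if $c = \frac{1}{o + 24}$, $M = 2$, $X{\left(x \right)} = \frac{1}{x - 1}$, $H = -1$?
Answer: $\frac{4}{3} \approx 1.3333$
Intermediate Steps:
$X{\left(x \right)} = \frac{1}{-1 + x}$
$o = \frac{45}{4}$ ($o = \left(\frac{1}{-1 + 5} + 2\right) 5 = \left(\frac{1}{4} + 2\right) 5 = \frac{9}{4} \cdot 5 = \frac{45}{4} \approx 11.25$)
$c = \frac{4}{141}$ ($c = \frac{1}{\frac{45}{4} + 24} = \frac{1}{\frac{141}{4}} = \frac{4}{141} \approx 0.028369$)
$\left(H - -48\right) c = \left(-1 - -48\right) \frac{4}{141} = \left(-1 + 48\right) \frac{4}{141} = 47 \cdot \frac{4}{141} = \frac{4}{3}$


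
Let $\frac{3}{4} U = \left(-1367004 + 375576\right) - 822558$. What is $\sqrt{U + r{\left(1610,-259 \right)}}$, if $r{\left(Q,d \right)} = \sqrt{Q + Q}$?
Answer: $\sqrt{-2418648 + 2 \sqrt{805}} \approx 1555.2 i$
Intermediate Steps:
$r{\left(Q,d \right)} = \sqrt{2} \sqrt{Q}$ ($r{\left(Q,d \right)} = \sqrt{2 Q} = \sqrt{2} \sqrt{Q}$)
$U = -2418648$ ($U = \frac{4 \left(\left(-1367004 + 375576\right) - 822558\right)}{3} = \frac{4 \left(-991428 - 822558\right)}{3} = \frac{4}{3} \left(-1813986\right) = -2418648$)
$\sqrt{U + r{\left(1610,-259 \right)}} = \sqrt{-2418648 + \sqrt{2} \sqrt{1610}} = \sqrt{-2418648 + 2 \sqrt{805}}$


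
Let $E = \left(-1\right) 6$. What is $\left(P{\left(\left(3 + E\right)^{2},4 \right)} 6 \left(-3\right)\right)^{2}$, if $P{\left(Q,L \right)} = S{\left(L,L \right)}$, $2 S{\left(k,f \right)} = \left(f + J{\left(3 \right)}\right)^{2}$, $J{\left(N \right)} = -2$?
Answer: $1296$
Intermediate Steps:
$E = -6$
$S{\left(k,f \right)} = \frac{\left(-2 + f\right)^{2}}{2}$ ($S{\left(k,f \right)} = \frac{\left(f - 2\right)^{2}}{2} = \frac{\left(-2 + f\right)^{2}}{2}$)
$P{\left(Q,L \right)} = \frac{\left(-2 + L\right)^{2}}{2}$
$\left(P{\left(\left(3 + E\right)^{2},4 \right)} 6 \left(-3\right)\right)^{2} = \left(\frac{\left(-2 + 4\right)^{2}}{2} \cdot 6 \left(-3\right)\right)^{2} = \left(\frac{2^{2}}{2} \cdot 6 \left(-3\right)\right)^{2} = \left(\frac{1}{2} \cdot 4 \cdot 6 \left(-3\right)\right)^{2} = \left(2 \cdot 6 \left(-3\right)\right)^{2} = \left(12 \left(-3\right)\right)^{2} = \left(-36\right)^{2} = 1296$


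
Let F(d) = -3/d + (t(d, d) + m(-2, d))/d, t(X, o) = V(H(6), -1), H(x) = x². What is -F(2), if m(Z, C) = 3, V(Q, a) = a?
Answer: ½ ≈ 0.50000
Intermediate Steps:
t(X, o) = -1
F(d) = -1/d (F(d) = -3/d + (-1 + 3)/d = -3/d + 2/d = -1/d)
-F(2) = -(-1)/2 = -1*(-½) = ½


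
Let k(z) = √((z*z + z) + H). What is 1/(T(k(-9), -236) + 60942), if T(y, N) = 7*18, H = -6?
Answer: 1/61068 ≈ 1.6375e-5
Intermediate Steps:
k(z) = √(-6 + z + z²) (k(z) = √((z*z + z) - 6) = √((z² + z) - 6) = √((z + z²) - 6) = √(-6 + z + z²))
T(y, N) = 126
1/(T(k(-9), -236) + 60942) = 1/(126 + 60942) = 1/61068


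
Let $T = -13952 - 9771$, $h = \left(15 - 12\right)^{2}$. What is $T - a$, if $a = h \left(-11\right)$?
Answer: $-23624$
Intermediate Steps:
$h = 9$ ($h = 3^{2} = 9$)
$a = -99$ ($a = 9 \left(-11\right) = -99$)
$T = -23723$ ($T = -13952 - 9771 = -23723$)
$T - a = -23723 - -99 = -23723 + 99 = -23624$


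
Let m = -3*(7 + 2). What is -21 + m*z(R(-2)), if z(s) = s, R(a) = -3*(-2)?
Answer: -183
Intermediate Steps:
R(a) = 6
m = -27 (m = -3*9 = -27)
-21 + m*z(R(-2)) = -21 - 27*6 = -21 - 162 = -183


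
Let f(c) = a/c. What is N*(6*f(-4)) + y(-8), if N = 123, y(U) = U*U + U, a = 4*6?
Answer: -4372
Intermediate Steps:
a = 24
y(U) = U + U**2 (y(U) = U**2 + U = U + U**2)
f(c) = 24/c
N*(6*f(-4)) + y(-8) = 123*(6*(24/(-4))) - 8*(1 - 8) = 123*(6*(24*(-1/4))) - 8*(-7) = 123*(6*(-6)) + 56 = 123*(-36) + 56 = -4428 + 56 = -4372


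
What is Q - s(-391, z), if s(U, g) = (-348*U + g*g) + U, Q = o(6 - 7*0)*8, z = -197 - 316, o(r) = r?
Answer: -398798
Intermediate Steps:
z = -513
Q = 48 (Q = (6 - 7*0)*8 = (6 + 0)*8 = 6*8 = 48)
s(U, g) = g**2 - 347*U (s(U, g) = (-348*U + g**2) + U = (g**2 - 348*U) + U = g**2 - 347*U)
Q - s(-391, z) = 48 - ((-513)**2 - 347*(-391)) = 48 - (263169 + 135677) = 48 - 1*398846 = 48 - 398846 = -398798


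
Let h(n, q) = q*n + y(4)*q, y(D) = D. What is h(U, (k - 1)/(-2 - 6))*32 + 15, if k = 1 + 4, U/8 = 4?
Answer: -561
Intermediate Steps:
U = 32 (U = 8*4 = 32)
k = 5
h(n, q) = 4*q + n*q (h(n, q) = q*n + 4*q = n*q + 4*q = 4*q + n*q)
h(U, (k - 1)/(-2 - 6))*32 + 15 = (((5 - 1)/(-2 - 6))*(4 + 32))*32 + 15 = ((4/(-8))*36)*32 + 15 = ((4*(-⅛))*36)*32 + 15 = -½*36*32 + 15 = -18*32 + 15 = -576 + 15 = -561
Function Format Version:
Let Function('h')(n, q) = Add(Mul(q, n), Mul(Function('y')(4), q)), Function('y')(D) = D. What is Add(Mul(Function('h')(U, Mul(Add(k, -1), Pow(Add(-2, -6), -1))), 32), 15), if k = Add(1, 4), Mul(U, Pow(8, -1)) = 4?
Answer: -561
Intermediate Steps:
U = 32 (U = Mul(8, 4) = 32)
k = 5
Function('h')(n, q) = Add(Mul(4, q), Mul(n, q)) (Function('h')(n, q) = Add(Mul(q, n), Mul(4, q)) = Add(Mul(n, q), Mul(4, q)) = Add(Mul(4, q), Mul(n, q)))
Add(Mul(Function('h')(U, Mul(Add(k, -1), Pow(Add(-2, -6), -1))), 32), 15) = Add(Mul(Mul(Mul(Add(5, -1), Pow(Add(-2, -6), -1)), Add(4, 32)), 32), 15) = Add(Mul(Mul(Mul(4, Pow(-8, -1)), 36), 32), 15) = Add(Mul(Mul(Mul(4, Rational(-1, 8)), 36), 32), 15) = Add(Mul(Mul(Rational(-1, 2), 36), 32), 15) = Add(Mul(-18, 32), 15) = Add(-576, 15) = -561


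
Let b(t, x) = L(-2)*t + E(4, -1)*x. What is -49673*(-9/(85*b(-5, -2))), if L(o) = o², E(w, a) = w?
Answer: -447057/2380 ≈ -187.84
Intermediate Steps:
b(t, x) = 4*t + 4*x (b(t, x) = (-2)²*t + 4*x = 4*t + 4*x)
-49673*(-9/(85*b(-5, -2))) = -49673*(-9/(85*(4*(-5) + 4*(-2)))) = -49673*(-9/(85*(-20 - 8))) = -49673/((17*(-5/9))*(-28)) = -49673/((-85/9*(-28))) = -49673/2380/9 = -49673*9/2380 = -447057/2380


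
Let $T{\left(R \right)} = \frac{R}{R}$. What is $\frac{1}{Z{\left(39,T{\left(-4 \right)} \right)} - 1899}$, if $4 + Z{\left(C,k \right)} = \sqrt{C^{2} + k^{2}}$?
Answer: $- \frac{1903}{3619887} - \frac{\sqrt{1522}}{3619887} \approx -0.00053648$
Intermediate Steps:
$T{\left(R \right)} = 1$
$Z{\left(C,k \right)} = -4 + \sqrt{C^{2} + k^{2}}$
$\frac{1}{Z{\left(39,T{\left(-4 \right)} \right)} - 1899} = \frac{1}{\left(-4 + \sqrt{39^{2} + 1^{2}}\right) - 1899} = \frac{1}{\left(-4 + \sqrt{1521 + 1}\right) - 1899} = \frac{1}{\left(-4 + \sqrt{1522}\right) - 1899} = \frac{1}{-1903 + \sqrt{1522}}$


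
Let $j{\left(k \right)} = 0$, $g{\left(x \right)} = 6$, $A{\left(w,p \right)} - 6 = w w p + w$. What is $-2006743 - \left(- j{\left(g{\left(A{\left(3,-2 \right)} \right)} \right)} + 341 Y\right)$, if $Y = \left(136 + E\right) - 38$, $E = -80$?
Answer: $-2012881$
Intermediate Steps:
$A{\left(w,p \right)} = 6 + w + p w^{2}$ ($A{\left(w,p \right)} = 6 + \left(w w p + w\right) = 6 + \left(w^{2} p + w\right) = 6 + \left(p w^{2} + w\right) = 6 + \left(w + p w^{2}\right) = 6 + w + p w^{2}$)
$Y = 18$ ($Y = \left(136 - 80\right) - 38 = 56 - 38 = 18$)
$-2006743 - \left(- j{\left(g{\left(A{\left(3,-2 \right)} \right)} \right)} + 341 Y\right) = -2006743 + \left(0 - 6138\right) = -2006743 - 6138 = -2012881$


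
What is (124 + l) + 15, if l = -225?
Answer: -86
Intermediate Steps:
(124 + l) + 15 = (124 - 225) + 15 = -101 + 15 = -86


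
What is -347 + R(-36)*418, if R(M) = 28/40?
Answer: -272/5 ≈ -54.400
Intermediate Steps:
R(M) = 7/10 (R(M) = 28*(1/40) = 7/10)
-347 + R(-36)*418 = -347 + (7/10)*418 = -347 + 1463/5 = -272/5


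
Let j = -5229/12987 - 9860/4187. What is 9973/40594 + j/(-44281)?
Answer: 2668840388146771/10860468477064674 ≈ 0.24574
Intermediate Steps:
j = -16660627/6041841 (j = -5229*1/12987 - 9860*1/4187 = -581/1443 - 9860/4187 = -16660627/6041841 ≈ -2.7575)
9973/40594 + j/(-44281) = 9973/40594 - 16660627/6041841/(-44281) = 9973*(1/40594) - 16660627/6041841*(-1/44281) = 9973/40594 + 16660627/267538761321 = 2668840388146771/10860468477064674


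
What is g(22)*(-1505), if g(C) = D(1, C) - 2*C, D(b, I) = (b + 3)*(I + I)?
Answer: -198660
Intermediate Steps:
D(b, I) = 2*I*(3 + b) (D(b, I) = (3 + b)*(2*I) = 2*I*(3 + b))
g(C) = 6*C (g(C) = 2*C*(3 + 1) - 2*C = 2*C*4 - 2*C = 8*C - 2*C = 6*C)
g(22)*(-1505) = (6*22)*(-1505) = 132*(-1505) = -198660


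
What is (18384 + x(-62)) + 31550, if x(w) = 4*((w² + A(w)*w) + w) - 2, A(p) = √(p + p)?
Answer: 65060 - 496*I*√31 ≈ 65060.0 - 2761.6*I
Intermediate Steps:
A(p) = √2*√p (A(p) = √(2*p) = √2*√p)
x(w) = -2 + 4*w + 4*w² + 4*√2*w^(3/2) (x(w) = 4*((w² + (√2*√w)*w) + w) - 2 = 4*((w² + √2*w^(3/2)) + w) - 2 = 4*(w + w² + √2*w^(3/2)) - 2 = (4*w + 4*w² + 4*√2*w^(3/2)) - 2 = -2 + 4*w + 4*w² + 4*√2*w^(3/2))
(18384 + x(-62)) + 31550 = (18384 + (-2 + 4*(-62) + 4*(-62)² + 4*√2*(-62)^(3/2))) + 31550 = (18384 + (-2 - 248 + 4*3844 + 4*√2*(-62*I*√62))) + 31550 = (18384 + (-2 - 248 + 15376 - 496*I*√31)) + 31550 = (18384 + (15126 - 496*I*√31)) + 31550 = (33510 - 496*I*√31) + 31550 = 65060 - 496*I*√31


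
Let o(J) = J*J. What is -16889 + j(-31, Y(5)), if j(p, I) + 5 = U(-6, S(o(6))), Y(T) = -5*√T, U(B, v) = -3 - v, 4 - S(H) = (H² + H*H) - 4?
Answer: -14313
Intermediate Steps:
o(J) = J²
S(H) = 8 - 2*H² (S(H) = 4 - ((H² + H*H) - 4) = 4 - ((H² + H²) - 4) = 4 - (2*H² - 4) = 4 - (-4 + 2*H²) = 4 + (4 - 2*H²) = 8 - 2*H²)
j(p, I) = 2576 (j(p, I) = -5 + (-3 - (8 - 2*(6²)²)) = -5 + (-3 - (8 - 2*36²)) = -5 + (-3 - (8 - 2*1296)) = -5 + (-3 - (8 - 2592)) = -5 + (-3 - 1*(-2584)) = -5 + (-3 + 2584) = -5 + 2581 = 2576)
-16889 + j(-31, Y(5)) = -16889 + 2576 = -14313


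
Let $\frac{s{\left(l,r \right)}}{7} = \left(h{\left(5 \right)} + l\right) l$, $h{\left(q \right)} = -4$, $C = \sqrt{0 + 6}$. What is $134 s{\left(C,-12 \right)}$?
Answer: $5628 - 3752 \sqrt{6} \approx -3562.5$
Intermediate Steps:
$C = \sqrt{6} \approx 2.4495$
$s{\left(l,r \right)} = 7 l \left(-4 + l\right)$ ($s{\left(l,r \right)} = 7 \left(-4 + l\right) l = 7 l \left(-4 + l\right)$)
$134 s{\left(C,-12 \right)} = 134 \cdot 7 \sqrt{6} \left(-4 + \sqrt{6}\right) = 938 \sqrt{6} \left(-4 + \sqrt{6}\right)$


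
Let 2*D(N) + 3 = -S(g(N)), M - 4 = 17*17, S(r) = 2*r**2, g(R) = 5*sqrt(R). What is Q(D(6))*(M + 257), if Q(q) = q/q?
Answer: 550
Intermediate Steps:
M = 293 (M = 4 + 17*17 = 4 + 289 = 293)
D(N) = -3/2 - 25*N (D(N) = -3/2 + (-2*(5*sqrt(N))**2)/2 = -3/2 + (-2*25*N)/2 = -3/2 + (-50*N)/2 = -3/2 - 25*N)
Q(q) = 1
Q(D(6))*(M + 257) = 1*(293 + 257) = 1*550 = 550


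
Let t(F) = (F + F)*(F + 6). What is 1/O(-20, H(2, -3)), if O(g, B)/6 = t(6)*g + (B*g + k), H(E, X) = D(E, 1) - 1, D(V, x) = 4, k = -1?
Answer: -1/17646 ≈ -5.6670e-5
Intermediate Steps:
t(F) = 2*F*(6 + F) (t(F) = (2*F)*(6 + F) = 2*F*(6 + F))
H(E, X) = 3 (H(E, X) = 4 - 1 = 3)
O(g, B) = -6 + 864*g + 6*B*g (O(g, B) = 6*((2*6*(6 + 6))*g + (B*g - 1)) = 6*((2*6*12)*g + (-1 + B*g)) = 6*(144*g + (-1 + B*g)) = 6*(-1 + 144*g + B*g) = -6 + 864*g + 6*B*g)
1/O(-20, H(2, -3)) = 1/(-6 + 864*(-20) + 6*3*(-20)) = 1/(-6 - 17280 - 360) = 1/(-17646) = -1/17646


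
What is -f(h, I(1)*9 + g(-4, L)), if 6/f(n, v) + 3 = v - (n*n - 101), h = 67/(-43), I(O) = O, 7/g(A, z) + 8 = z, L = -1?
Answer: -99846/1727243 ≈ -0.057807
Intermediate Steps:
g(A, z) = 7/(-8 + z)
h = -67/43 (h = 67*(-1/43) = -67/43 ≈ -1.5581)
f(n, v) = 6/(98 + v - n²) (f(n, v) = 6/(-3 + (v - (n*n - 101))) = 6/(-3 + (v - (n² - 101))) = 6/(-3 + (v - (-101 + n²))) = 6/(-3 + (v + (101 - n²))) = 6/(-3 + (101 + v - n²)) = 6/(98 + v - n²))
-f(h, I(1)*9 + g(-4, L)) = -6/(98 + (1*9 + 7/(-8 - 1)) - (-67/43)²) = -6/(98 + (9 + 7/(-9)) - 1*4489/1849) = -6/(98 + (9 + 7*(-⅑)) - 4489/1849) = -6/(98 + (9 - 7/9) - 4489/1849) = -6/(98 + 74/9 - 4489/1849) = -6/1727243/16641 = -6*16641/1727243 = -1*99846/1727243 = -99846/1727243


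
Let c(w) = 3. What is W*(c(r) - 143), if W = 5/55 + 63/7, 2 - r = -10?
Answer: -14000/11 ≈ -1272.7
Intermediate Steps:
r = 12 (r = 2 - 1*(-10) = 2 + 10 = 12)
W = 100/11 (W = 5*(1/55) + 63*(⅐) = 1/11 + 9 = 100/11 ≈ 9.0909)
W*(c(r) - 143) = 100*(3 - 143)/11 = (100/11)*(-140) = -14000/11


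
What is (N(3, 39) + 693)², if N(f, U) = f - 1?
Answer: 483025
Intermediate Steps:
N(f, U) = -1 + f
(N(3, 39) + 693)² = ((-1 + 3) + 693)² = (2 + 693)² = 695² = 483025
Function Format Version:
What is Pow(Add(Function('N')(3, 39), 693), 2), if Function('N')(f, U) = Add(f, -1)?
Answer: 483025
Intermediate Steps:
Function('N')(f, U) = Add(-1, f)
Pow(Add(Function('N')(3, 39), 693), 2) = Pow(Add(Add(-1, 3), 693), 2) = Pow(Add(2, 693), 2) = Pow(695, 2) = 483025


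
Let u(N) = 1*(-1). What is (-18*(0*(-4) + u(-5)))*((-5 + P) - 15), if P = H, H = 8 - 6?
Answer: -324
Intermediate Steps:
u(N) = -1
H = 2
P = 2
(-18*(0*(-4) + u(-5)))*((-5 + P) - 15) = (-18*(0*(-4) - 1))*((-5 + 2) - 15) = (-18*(0 - 1))*(-3 - 15) = -18*(-1)*(-18) = 18*(-18) = -324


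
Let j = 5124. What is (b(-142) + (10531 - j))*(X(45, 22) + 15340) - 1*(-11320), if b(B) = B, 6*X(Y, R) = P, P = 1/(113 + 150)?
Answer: 42488398675/526 ≈ 8.0776e+7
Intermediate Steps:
P = 1/263 ≈ 0.0038023
X(Y, R) = 1/1578 (X(Y, R) = (⅙)*(1/263) = 1/1578)
(b(-142) + (10531 - j))*(X(45, 22) + 15340) - 1*(-11320) = (-142 + (10531 - 1*5124))*(1/1578 + 15340) - 1*(-11320) = (-142 + (10531 - 5124))*(24206521/1578) + 11320 = (-142 + 5407)*(24206521/1578) + 11320 = 5265*(24206521/1578) + 11320 = 42482444355/526 + 11320 = 42488398675/526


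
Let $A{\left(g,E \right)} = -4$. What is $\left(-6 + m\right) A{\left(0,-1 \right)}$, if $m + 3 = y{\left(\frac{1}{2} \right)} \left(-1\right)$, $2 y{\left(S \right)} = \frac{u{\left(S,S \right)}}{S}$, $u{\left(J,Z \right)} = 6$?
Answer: $60$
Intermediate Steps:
$y{\left(S \right)} = \frac{3}{S}$ ($y{\left(S \right)} = \frac{6 \frac{1}{S}}{2} = \frac{3}{S}$)
$m = -9$ ($m = -3 + \frac{3}{\frac{1}{2}} \left(-1\right) = -3 + 3 \frac{1}{\frac{1}{2}} \left(-1\right) = -3 + 3 \cdot 2 \left(-1\right) = -3 + 6 \left(-1\right) = -3 - 6 = -9$)
$\left(-6 + m\right) A{\left(0,-1 \right)} = \left(-6 - 9\right) \left(-4\right) = \left(-15\right) \left(-4\right) = 60$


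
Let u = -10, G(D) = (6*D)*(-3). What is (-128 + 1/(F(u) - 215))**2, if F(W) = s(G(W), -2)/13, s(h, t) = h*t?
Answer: 163097245609/9954025 ≈ 16385.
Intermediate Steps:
G(D) = -18*D
F(W) = 36*W/13 (F(W) = (-18*W*(-2))/13 = (36*W)*(1/13) = 36*W/13)
(-128 + 1/(F(u) - 215))**2 = (-128 + 1/((36/13)*(-10) - 215))**2 = (-128 + 1/(-360/13 - 215))**2 = (-128 + 1/(-3155/13))**2 = (-128 - 13/3155)**2 = (-403853/3155)**2 = 163097245609/9954025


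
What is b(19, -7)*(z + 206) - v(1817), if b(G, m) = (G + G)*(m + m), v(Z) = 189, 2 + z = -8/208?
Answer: -1413055/13 ≈ -1.0870e+5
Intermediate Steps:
z = -53/26 (z = -2 - 8/208 = -2 - 8*1/208 = -2 - 1/26 = -53/26 ≈ -2.0385)
b(G, m) = 4*G*m (b(G, m) = (2*G)*(2*m) = 4*G*m)
b(19, -7)*(z + 206) - v(1817) = (4*19*(-7))*(-53/26 + 206) - 1*189 = -532*5303/26 - 189 = -1410598/13 - 189 = -1413055/13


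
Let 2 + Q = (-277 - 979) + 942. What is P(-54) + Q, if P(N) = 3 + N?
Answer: -367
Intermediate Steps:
Q = -316 (Q = -2 + ((-277 - 979) + 942) = -2 + (-1256 + 942) = -2 - 314 = -316)
P(-54) + Q = (3 - 54) - 316 = -51 - 316 = -367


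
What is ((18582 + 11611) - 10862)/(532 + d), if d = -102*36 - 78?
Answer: -19331/3218 ≈ -6.0071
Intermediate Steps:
d = -3750 (d = -3672 - 78 = -3750)
((18582 + 11611) - 10862)/(532 + d) = ((18582 + 11611) - 10862)/(532 - 3750) = (30193 - 10862)/(-3218) = 19331*(-1/3218) = -19331/3218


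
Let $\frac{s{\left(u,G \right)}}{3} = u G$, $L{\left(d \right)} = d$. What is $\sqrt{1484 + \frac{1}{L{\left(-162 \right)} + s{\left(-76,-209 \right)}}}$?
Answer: $\frac{\sqrt{3346865395890}}{47490} \approx 38.523$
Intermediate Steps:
$s{\left(u,G \right)} = 3 G u$ ($s{\left(u,G \right)} = 3 u G = 3 G u$)
$\sqrt{1484 + \frac{1}{L{\left(-162 \right)} + s{\left(-76,-209 \right)}}} = \sqrt{1484 + \frac{1}{-162 + 3 \left(-209\right) \left(-76\right)}} = \sqrt{1484 + \frac{1}{-162 + 47652}} = \sqrt{1484 + \frac{1}{47490}} = \sqrt{\frac{70475161}{47490}} = \frac{\sqrt{3346865395890}}{47490}$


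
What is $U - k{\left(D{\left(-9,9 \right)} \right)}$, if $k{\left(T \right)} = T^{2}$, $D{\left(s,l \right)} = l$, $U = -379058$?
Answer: $-379139$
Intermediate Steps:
$U - k{\left(D{\left(-9,9 \right)} \right)} = -379058 - 9^{2} = -379058 - 81 = -379139$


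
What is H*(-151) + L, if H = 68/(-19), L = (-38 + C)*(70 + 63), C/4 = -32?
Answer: -409214/19 ≈ -21538.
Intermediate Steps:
C = -128 (C = 4*(-32) = -128)
L = -22078 (L = (-38 - 128)*(70 + 63) = -166*133 = -22078)
H = -68/19 (H = 68*(-1/19) = -68/19 ≈ -3.5789)
H*(-151) + L = -68/19*(-151) - 22078 = 10268/19 - 22078 = -409214/19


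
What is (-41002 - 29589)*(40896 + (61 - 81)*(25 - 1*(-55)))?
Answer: -2773943936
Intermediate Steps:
(-41002 - 29589)*(40896 + (61 - 81)*(25 - 1*(-55))) = -70591*(40896 - 20*(25 + 55)) = -70591*(40896 - 20*80) = -70591*(40896 - 1600) = -70591*39296 = -2773943936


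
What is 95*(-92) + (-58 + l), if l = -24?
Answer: -8822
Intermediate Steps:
95*(-92) + (-58 + l) = 95*(-92) + (-58 - 24) = -8740 - 82 = -8822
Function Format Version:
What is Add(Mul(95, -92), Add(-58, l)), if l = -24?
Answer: -8822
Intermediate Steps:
Add(Mul(95, -92), Add(-58, l)) = Add(Mul(95, -92), Add(-58, -24)) = Add(-8740, -82) = -8822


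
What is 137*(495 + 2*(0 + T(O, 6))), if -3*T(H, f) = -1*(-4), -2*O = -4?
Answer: 202349/3 ≈ 67450.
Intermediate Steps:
O = 2 (O = -1/2*(-4) = 2)
T(H, f) = -4/3 (T(H, f) = -(-1)*(-4)/3 = -1/3*4 = -4/3)
137*(495 + 2*(0 + T(O, 6))) = 137*(495 + 2*(0 - 4/3)) = 137*(495 + 2*(-4/3)) = 137*(495 - 8/3) = 137*(1477/3) = 202349/3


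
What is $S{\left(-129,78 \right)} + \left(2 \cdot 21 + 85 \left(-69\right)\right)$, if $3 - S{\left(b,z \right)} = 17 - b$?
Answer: $-5966$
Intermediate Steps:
$S{\left(b,z \right)} = -14 + b$ ($S{\left(b,z \right)} = 3 - \left(17 - b\right) = 3 + \left(-17 + b\right) = -14 + b$)
$S{\left(-129,78 \right)} + \left(2 \cdot 21 + 85 \left(-69\right)\right) = \left(-14 - 129\right) + \left(2 \cdot 21 + 85 \left(-69\right)\right) = -143 + \left(42 - 5865\right) = -143 - 5823 = -5966$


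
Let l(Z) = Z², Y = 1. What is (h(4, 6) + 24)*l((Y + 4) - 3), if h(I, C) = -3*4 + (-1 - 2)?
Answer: 36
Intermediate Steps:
h(I, C) = -15 (h(I, C) = -12 - 3 = -15)
(h(4, 6) + 24)*l((Y + 4) - 3) = (-15 + 24)*((1 + 4) - 3)² = 9*(5 - 3)² = 9*2² = 9*4 = 36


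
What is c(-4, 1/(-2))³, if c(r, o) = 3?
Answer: 27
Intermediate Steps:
c(-4, 1/(-2))³ = 3³ = 27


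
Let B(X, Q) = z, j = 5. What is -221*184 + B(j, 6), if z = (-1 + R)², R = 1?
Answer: -40664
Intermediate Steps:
z = 0 (z = (-1 + 1)² = 0² = 0)
B(X, Q) = 0
-221*184 + B(j, 6) = -221*184 + 0 = -40664 + 0 = -40664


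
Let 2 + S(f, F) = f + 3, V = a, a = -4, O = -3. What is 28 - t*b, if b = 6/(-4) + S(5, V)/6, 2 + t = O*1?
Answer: 51/2 ≈ 25.500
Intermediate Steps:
V = -4
S(f, F) = 1 + f (S(f, F) = -2 + (f + 3) = -2 + (3 + f) = 1 + f)
t = -5 (t = -2 - 3*1 = -2 - 3 = -5)
b = -1/2 (b = 6/(-4) + (1 + 5)/6 = 6*(-1/4) + 6*(1/6) = -3/2 + 1 = -1/2 ≈ -0.50000)
28 - t*b = 28 - (-5)*(-1)/2 = 28 - 1*5/2 = 28 - 5/2 = 51/2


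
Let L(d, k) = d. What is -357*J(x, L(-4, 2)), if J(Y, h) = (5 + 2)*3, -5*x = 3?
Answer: -7497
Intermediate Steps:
x = -⅗ (x = -⅕*3 = -⅗ ≈ -0.60000)
J(Y, h) = 21 (J(Y, h) = 7*3 = 21)
-357*J(x, L(-4, 2)) = -357*21 = -7497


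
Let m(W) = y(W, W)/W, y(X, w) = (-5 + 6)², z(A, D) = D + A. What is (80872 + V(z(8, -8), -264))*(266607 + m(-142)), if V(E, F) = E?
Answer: 1530833892148/71 ≈ 2.1561e+10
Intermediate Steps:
z(A, D) = A + D
y(X, w) = 1 (y(X, w) = 1² = 1)
m(W) = 1/W
(80872 + V(z(8, -8), -264))*(266607 + m(-142)) = (80872 + (8 - 8))*(266607 + 1/(-142)) = (80872 + 0)*(266607 - 1/142) = 80872*(37858193/142) = 1530833892148/71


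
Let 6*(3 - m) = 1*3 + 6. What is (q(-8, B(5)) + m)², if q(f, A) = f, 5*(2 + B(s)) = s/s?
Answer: 169/4 ≈ 42.250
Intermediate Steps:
B(s) = -9/5 (B(s) = -2 + (s/s)/5 = -2 + (⅕)*1 = -2 + ⅕ = -9/5)
m = 3/2 (m = 3 - (1*3 + 6)/6 = 3 - (3 + 6)/6 = 3 - ⅙*9 = 3 - 3/2 = 3/2 ≈ 1.5000)
(q(-8, B(5)) + m)² = (-8 + 3/2)² = (-13/2)² = 169/4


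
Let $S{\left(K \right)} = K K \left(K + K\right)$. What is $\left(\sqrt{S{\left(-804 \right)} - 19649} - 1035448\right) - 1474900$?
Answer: $-2510348 + i \sqrt{1039456577} \approx -2.5103 \cdot 10^{6} + 32241.0 i$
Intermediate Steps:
$S{\left(K \right)} = 2 K^{3}$ ($S{\left(K \right)} = K^{2} \cdot 2 K = 2 K^{3}$)
$\left(\sqrt{S{\left(-804 \right)} - 19649} - 1035448\right) - 1474900 = \left(\sqrt{2 \left(-804\right)^{3} - 19649} - 1035448\right) - 1474900 = \left(\sqrt{2 \left(-519718464\right) - 19649} - 1035448\right) - 1474900 = \left(\sqrt{-1039436928 - 19649} - 1035448\right) - 1474900 = \left(\sqrt{-1039456577} - 1035448\right) - 1474900 = \left(i \sqrt{1039456577} - 1035448\right) - 1474900 = \left(-1035448 + i \sqrt{1039456577}\right) - 1474900 = -2510348 + i \sqrt{1039456577}$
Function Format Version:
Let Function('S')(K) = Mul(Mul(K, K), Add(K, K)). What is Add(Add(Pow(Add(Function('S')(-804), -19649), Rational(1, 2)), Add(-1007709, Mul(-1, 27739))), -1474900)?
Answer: Add(-2510348, Mul(I, Pow(1039456577, Rational(1, 2)))) ≈ Add(-2.5103e+6, Mul(32241., I))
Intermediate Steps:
Function('S')(K) = Mul(2, Pow(K, 3)) (Function('S')(K) = Mul(Pow(K, 2), Mul(2, K)) = Mul(2, Pow(K, 3)))
Add(Add(Pow(Add(Function('S')(-804), -19649), Rational(1, 2)), Add(-1007709, Mul(-1, 27739))), -1474900) = Add(Add(Pow(Add(Mul(2, Pow(-804, 3)), -19649), Rational(1, 2)), Add(-1007709, Mul(-1, 27739))), -1474900) = Add(Add(Pow(Add(Mul(2, -519718464), -19649), Rational(1, 2)), Add(-1007709, -27739)), -1474900) = Add(Add(Pow(Add(-1039436928, -19649), Rational(1, 2)), -1035448), -1474900) = Add(Add(Pow(-1039456577, Rational(1, 2)), -1035448), -1474900) = Add(Add(Mul(I, Pow(1039456577, Rational(1, 2))), -1035448), -1474900) = Add(Add(-1035448, Mul(I, Pow(1039456577, Rational(1, 2)))), -1474900) = Add(-2510348, Mul(I, Pow(1039456577, Rational(1, 2))))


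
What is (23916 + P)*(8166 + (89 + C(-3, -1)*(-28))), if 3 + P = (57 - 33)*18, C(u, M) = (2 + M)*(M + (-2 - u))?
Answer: 200967975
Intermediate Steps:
C(u, M) = (2 + M)*(-2 + M - u)
P = 429 (P = -3 + (57 - 33)*18 = -3 + 24*18 = -3 + 432 = 429)
(23916 + P)*(8166 + (89 + C(-3, -1)*(-28))) = (23916 + 429)*(8166 + (89 + (-4 + (-1)**2 - 2*(-3) - 1*(-1)*(-3))*(-28))) = 24345*(8166 + (89 + (-4 + 1 + 6 - 3)*(-28))) = 24345*(8166 + (89 + 0*(-28))) = 24345*(8166 + (89 + 0)) = 24345*(8166 + 89) = 24345*8255 = 200967975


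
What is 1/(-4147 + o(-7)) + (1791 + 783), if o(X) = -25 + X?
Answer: 10756745/4179 ≈ 2574.0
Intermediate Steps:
1/(-4147 + o(-7)) + (1791 + 783) = 1/(-4147 + (-25 - 7)) + (1791 + 783) = 1/(-4147 - 32) + 2574 = 1/(-4179) + 2574 = -1/4179 + 2574 = 10756745/4179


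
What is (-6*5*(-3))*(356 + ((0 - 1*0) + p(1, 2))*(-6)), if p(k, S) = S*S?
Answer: 29880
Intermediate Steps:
p(k, S) = S²
(-6*5*(-3))*(356 + ((0 - 1*0) + p(1, 2))*(-6)) = (-6*5*(-3))*(356 + ((0 - 1*0) + 2²)*(-6)) = (-30*(-3))*(356 + ((0 + 0) + 4)*(-6)) = 90*(356 + (0 + 4)*(-6)) = 90*(356 + 4*(-6)) = 90*(356 - 24) = 90*332 = 29880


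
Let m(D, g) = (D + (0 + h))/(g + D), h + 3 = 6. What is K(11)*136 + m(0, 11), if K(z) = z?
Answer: 16459/11 ≈ 1496.3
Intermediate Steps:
h = 3 (h = -3 + 6 = 3)
m(D, g) = (3 + D)/(D + g) (m(D, g) = (D + (0 + 3))/(g + D) = (D + 3)/(D + g) = (3 + D)/(D + g))
K(11)*136 + m(0, 11) = 11*136 + (3 + 0)/(0 + 11) = 1496 + 3/11 = 16459/11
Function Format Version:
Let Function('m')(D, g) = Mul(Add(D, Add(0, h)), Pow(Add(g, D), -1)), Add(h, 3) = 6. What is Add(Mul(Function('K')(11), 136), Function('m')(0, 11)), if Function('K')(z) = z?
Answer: Rational(16459, 11) ≈ 1496.3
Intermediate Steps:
h = 3 (h = Add(-3, 6) = 3)
Function('m')(D, g) = Mul(Pow(Add(D, g), -1), Add(3, D)) (Function('m')(D, g) = Mul(Add(D, Add(0, 3)), Pow(Add(g, D), -1)) = Mul(Add(D, 3), Pow(Add(D, g), -1)) = Mul(Add(3, D), Pow(Add(D, g), -1)) = Mul(Pow(Add(D, g), -1), Add(3, D)))
Add(Mul(Function('K')(11), 136), Function('m')(0, 11)) = Add(Mul(11, 136), Mul(Pow(Add(0, 11), -1), Add(3, 0))) = Add(1496, Mul(Pow(11, -1), 3)) = Add(1496, Mul(Rational(1, 11), 3)) = Add(1496, Rational(3, 11)) = Rational(16459, 11)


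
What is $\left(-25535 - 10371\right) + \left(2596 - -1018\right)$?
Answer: $-32292$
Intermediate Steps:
$\left(-25535 - 10371\right) + \left(2596 - -1018\right) = -35906 + \left(2596 + 1018\right) = -35906 + 3614 = -32292$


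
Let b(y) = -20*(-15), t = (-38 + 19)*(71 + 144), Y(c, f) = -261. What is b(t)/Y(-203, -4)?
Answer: -100/87 ≈ -1.1494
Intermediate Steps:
t = -4085 (t = -19*215 = -4085)
b(y) = 300
b(t)/Y(-203, -4) = 300/(-261) = 300*(-1/261) = -100/87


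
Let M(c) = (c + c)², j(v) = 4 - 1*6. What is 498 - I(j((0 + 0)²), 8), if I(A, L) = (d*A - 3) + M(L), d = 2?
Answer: 249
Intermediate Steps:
j(v) = -2 (j(v) = 4 - 6 = -2)
M(c) = 4*c² (M(c) = (2*c)² = 4*c²)
I(A, L) = -3 + 2*A + 4*L² (I(A, L) = (2*A - 3) + 4*L² = (-3 + 2*A) + 4*L² = -3 + 2*A + 4*L²)
498 - I(j((0 + 0)²), 8) = 498 - (-3 + 2*(-2) + 4*8²) = 498 - (-3 - 4 + 4*64) = 498 - (-3 - 4 + 256) = 498 - 1*249 = 498 - 249 = 249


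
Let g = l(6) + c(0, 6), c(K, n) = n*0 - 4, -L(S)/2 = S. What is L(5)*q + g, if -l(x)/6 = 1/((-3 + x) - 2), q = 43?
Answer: -440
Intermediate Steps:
L(S) = -2*S
l(x) = -6/(-5 + x) (l(x) = -6/((-3 + x) - 2) = -6/(-5 + x))
c(K, n) = -4 (c(K, n) = 0 - 4 = -4)
g = -10 (g = -6/(-5 + 6) - 4 = -6/1 - 4 = -6*1 - 4 = -6 - 4 = -10)
L(5)*q + g = -2*5*43 - 10 = -10*43 - 10 = -430 - 10 = -440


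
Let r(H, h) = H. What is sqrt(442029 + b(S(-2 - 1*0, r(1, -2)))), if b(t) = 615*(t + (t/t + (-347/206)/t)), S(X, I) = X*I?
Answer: sqrt(18753825219)/206 ≈ 664.78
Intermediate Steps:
S(X, I) = I*X
b(t) = 615 + 615*t - 213405/(206*t) (b(t) = 615*(t + (1 + (-347*1/206)/t)) = 615*(t + (1 - 347/(206*t))) = 615*(1 + t - 347/(206*t)) = 615 + 615*t - 213405/(206*t))
sqrt(442029 + b(S(-2 - 1*0, r(1, -2)))) = sqrt(442029 + (615 + 615*(1*(-2 - 1*0)) - 213405/(206*(-2 - 1*0)))) = sqrt(442029 + (615 + 615*(1*(-2 + 0)) - 213405/(206*(-2 + 0)))) = sqrt(442029 + (615 + 615*(1*(-2)) - 213405/(206*(1*(-2))))) = sqrt(442029 + (615 + 615*(-2) - 213405/206/(-2))) = sqrt(442029 + (615 - 1230 - 213405/206*(-1/2))) = sqrt(442029 + (615 - 1230 + 213405/412)) = sqrt(442029 - 39975/412) = sqrt(182075973/412) = sqrt(18753825219)/206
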